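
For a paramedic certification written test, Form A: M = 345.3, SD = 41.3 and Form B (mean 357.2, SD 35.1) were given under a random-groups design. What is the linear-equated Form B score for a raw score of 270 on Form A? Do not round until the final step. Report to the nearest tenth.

293.2

Linear equating: y = (SD_Y/SD_X)(x − M_X) + M_Y
y = (35.1/41.3)(270 − 345.3) + 357.2
y = 0.849879 × -75.3 + 357.2 = -63.9959 + 357.2 = 293.2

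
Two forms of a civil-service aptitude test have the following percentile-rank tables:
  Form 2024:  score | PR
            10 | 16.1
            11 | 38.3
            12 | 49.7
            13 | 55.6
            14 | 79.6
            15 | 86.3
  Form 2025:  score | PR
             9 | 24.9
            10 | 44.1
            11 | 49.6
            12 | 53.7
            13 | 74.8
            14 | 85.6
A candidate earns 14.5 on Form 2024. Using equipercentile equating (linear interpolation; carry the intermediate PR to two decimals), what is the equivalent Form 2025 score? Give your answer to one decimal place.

13.8

PR of 14.5 on Form 2024: 79.6 + (14.5 − 14)/(15 − 14) × (86.3 − 79.6) = 82.95
On Form 2025, PR 82.95 falls between score 13 (PR 74.8) and 14 (PR 85.6).
Interpolate: 13 + (82.95 − 74.8)/(85.6 − 74.8) × (14 − 13) = 13.8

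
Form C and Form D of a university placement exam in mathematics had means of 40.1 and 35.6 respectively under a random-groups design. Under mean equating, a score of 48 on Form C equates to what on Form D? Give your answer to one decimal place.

Mean equating: y = x + (M_Y − M_X) = 48 + (35.6 − 40.1) = 43.5

43.5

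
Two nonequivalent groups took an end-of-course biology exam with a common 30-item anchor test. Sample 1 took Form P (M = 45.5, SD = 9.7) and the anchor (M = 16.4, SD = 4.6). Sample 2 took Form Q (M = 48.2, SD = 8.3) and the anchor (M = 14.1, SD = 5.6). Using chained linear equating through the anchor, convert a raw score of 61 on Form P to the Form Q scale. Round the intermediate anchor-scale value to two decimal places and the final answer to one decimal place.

Form P → anchor (Sample 1): v = (4.6/9.7)(61 − 45.5) + 16.4 = 23.75
anchor → Form Q (Sample 2): y = (8.3/5.6)(23.75 − 14.1) + 48.2 = 62.5

62.5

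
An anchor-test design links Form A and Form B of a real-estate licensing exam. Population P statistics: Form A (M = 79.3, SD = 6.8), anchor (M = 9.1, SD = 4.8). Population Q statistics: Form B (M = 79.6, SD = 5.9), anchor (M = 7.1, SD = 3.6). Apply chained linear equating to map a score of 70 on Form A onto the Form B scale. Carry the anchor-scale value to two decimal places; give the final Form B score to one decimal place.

72.1

Form A → anchor (Population P): v = (4.8/6.8)(70 − 79.3) + 9.1 = 2.54
anchor → Form B (Population Q): y = (5.9/3.6)(2.54 − 7.1) + 79.6 = 72.1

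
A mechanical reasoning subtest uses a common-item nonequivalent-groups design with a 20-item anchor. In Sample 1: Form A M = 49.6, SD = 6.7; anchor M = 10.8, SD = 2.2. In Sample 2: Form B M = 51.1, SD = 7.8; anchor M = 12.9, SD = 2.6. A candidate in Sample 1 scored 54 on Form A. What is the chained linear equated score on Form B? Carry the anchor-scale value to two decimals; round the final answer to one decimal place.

49.1

Form A → anchor (Sample 1): v = (2.2/6.7)(54 − 49.6) + 10.8 = 12.24
anchor → Form B (Sample 2): y = (7.8/2.6)(12.24 − 12.9) + 51.1 = 49.1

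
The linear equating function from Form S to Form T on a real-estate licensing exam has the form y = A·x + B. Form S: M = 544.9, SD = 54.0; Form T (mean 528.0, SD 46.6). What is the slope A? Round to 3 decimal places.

0.863

A = SD_Y / SD_X = 46.6 / 54.0 = 0.863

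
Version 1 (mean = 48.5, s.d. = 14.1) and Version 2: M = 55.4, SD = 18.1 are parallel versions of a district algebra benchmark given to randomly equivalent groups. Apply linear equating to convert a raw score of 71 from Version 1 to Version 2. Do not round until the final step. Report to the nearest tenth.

Linear equating: y = (SD_Y/SD_X)(x − M_X) + M_Y
y = (18.1/14.1)(71 − 48.5) + 55.4
y = 1.283688 × 22.5 + 55.4 = 28.8830 + 55.4 = 84.3

84.3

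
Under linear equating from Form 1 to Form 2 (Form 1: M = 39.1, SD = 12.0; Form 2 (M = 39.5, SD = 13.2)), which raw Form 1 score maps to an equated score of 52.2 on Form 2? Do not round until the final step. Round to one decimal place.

50.6

Invert y = (SD_Y/SD_X)(x − M_X) + M_Y:
x = (SD_X/SD_Y)(y − M_Y) + M_X = (12.0/13.2)(52.2 − 39.5) + 39.1
x = 0.909091 × 12.700 + 39.1 = 50.6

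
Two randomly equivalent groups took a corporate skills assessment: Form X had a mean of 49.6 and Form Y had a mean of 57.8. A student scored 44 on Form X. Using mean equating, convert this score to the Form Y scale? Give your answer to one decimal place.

Mean equating: y = x + (M_Y − M_X) = 44 + (57.8 − 49.6) = 52.2

52.2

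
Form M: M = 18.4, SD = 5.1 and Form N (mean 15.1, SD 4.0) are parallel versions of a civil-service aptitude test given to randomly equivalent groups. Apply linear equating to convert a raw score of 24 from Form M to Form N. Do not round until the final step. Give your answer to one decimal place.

19.5

Linear equating: y = (SD_Y/SD_X)(x − M_X) + M_Y
y = (4.0/5.1)(24 − 18.4) + 15.1
y = 0.784314 × 5.6 + 15.1 = 4.3922 + 15.1 = 19.5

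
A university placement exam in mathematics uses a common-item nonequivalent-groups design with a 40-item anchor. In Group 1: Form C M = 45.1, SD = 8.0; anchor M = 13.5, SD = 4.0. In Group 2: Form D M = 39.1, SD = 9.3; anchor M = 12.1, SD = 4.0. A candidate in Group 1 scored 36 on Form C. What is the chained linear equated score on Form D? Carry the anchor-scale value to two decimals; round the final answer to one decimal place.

31.8

Form C → anchor (Group 1): v = (4.0/8.0)(36 − 45.1) + 13.5 = 8.95
anchor → Form D (Group 2): y = (9.3/4.0)(8.95 − 12.1) + 39.1 = 31.8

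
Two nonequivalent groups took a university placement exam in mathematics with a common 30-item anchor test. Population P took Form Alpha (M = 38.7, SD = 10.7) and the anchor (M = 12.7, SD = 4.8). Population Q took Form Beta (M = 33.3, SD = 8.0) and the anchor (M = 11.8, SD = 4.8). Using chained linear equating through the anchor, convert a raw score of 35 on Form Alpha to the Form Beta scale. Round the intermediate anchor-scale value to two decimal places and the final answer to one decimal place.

Form Alpha → anchor (Population P): v = (4.8/10.7)(35 − 38.7) + 12.7 = 11.04
anchor → Form Beta (Population Q): y = (8.0/4.8)(11.04 − 11.8) + 33.3 = 32.0

32.0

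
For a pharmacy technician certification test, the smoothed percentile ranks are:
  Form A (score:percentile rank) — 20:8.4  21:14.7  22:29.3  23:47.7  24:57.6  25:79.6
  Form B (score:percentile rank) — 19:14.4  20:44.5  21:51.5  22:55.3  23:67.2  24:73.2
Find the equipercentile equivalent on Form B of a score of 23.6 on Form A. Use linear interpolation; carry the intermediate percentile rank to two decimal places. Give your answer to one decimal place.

21.6

PR of 23.6 on Form A: 47.7 + (23.6 − 23)/(24 − 23) × (57.6 − 47.7) = 53.64
On Form B, PR 53.64 falls between score 21 (PR 51.5) and 22 (PR 55.3).
Interpolate: 21 + (53.64 − 51.5)/(55.3 − 51.5) × (22 − 21) = 21.6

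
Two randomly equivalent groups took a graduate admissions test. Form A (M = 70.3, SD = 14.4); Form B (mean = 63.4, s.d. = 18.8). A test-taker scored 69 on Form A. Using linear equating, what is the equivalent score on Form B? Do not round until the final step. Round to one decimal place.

Linear equating: y = (SD_Y/SD_X)(x − M_X) + M_Y
y = (18.8/14.4)(69 − 70.3) + 63.4
y = 1.305556 × -1.3 + 63.4 = -1.6972 + 63.4 = 61.7

61.7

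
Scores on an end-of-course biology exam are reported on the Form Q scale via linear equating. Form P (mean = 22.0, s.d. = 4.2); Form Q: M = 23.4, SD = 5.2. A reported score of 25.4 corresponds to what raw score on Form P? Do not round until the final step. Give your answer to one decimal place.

23.6

Invert y = (SD_Y/SD_X)(x − M_X) + M_Y:
x = (SD_X/SD_Y)(y − M_Y) + M_X = (4.2/5.2)(25.4 − 23.4) + 22.0
x = 0.807692 × 2.000 + 22.0 = 23.6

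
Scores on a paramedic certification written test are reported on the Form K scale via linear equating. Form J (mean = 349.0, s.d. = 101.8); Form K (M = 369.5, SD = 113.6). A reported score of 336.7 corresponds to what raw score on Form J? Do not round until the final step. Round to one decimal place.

Invert y = (SD_Y/SD_X)(x − M_X) + M_Y:
x = (SD_X/SD_Y)(y − M_Y) + M_X = (101.8/113.6)(336.7 − 369.5) + 349.0
x = 0.896127 × -32.800 + 349.0 = 319.6

319.6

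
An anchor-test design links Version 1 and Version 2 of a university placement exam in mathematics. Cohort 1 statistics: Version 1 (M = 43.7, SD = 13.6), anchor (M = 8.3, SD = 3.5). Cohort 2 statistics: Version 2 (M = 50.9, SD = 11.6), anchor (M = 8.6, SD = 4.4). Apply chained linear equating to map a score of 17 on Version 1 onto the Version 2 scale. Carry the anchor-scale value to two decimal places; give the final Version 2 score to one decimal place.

Version 1 → anchor (Cohort 1): v = (3.5/13.6)(17 − 43.7) + 8.3 = 1.43
anchor → Version 2 (Cohort 2): y = (11.6/4.4)(1.43 − 8.6) + 50.9 = 32.0

32.0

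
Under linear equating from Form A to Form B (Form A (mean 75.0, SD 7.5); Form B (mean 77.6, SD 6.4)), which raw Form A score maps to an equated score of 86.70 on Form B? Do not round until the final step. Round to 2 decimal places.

85.66

Invert y = (SD_Y/SD_X)(x − M_X) + M_Y:
x = (SD_X/SD_Y)(y − M_Y) + M_X = (7.5/6.4)(86.70 − 77.6) + 75.0
x = 1.171875 × 9.100 + 75.0 = 85.66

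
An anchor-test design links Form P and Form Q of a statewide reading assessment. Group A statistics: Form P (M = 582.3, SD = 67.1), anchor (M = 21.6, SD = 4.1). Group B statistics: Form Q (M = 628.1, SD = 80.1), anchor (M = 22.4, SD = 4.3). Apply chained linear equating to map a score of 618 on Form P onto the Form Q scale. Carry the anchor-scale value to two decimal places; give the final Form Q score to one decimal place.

653.8

Form P → anchor (Group A): v = (4.1/67.1)(618 − 582.3) + 21.6 = 23.78
anchor → Form Q (Group B): y = (80.1/4.3)(23.78 − 22.4) + 628.1 = 653.8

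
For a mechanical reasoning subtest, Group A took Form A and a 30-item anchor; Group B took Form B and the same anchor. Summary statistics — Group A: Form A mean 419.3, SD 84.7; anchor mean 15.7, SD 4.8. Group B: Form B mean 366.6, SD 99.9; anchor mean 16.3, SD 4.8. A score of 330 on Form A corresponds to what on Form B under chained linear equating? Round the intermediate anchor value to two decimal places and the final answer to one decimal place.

Form A → anchor (Group A): v = (4.8/84.7)(330 − 419.3) + 15.7 = 10.64
anchor → Form B (Group B): y = (99.9/4.8)(10.64 − 16.3) + 366.6 = 248.8

248.8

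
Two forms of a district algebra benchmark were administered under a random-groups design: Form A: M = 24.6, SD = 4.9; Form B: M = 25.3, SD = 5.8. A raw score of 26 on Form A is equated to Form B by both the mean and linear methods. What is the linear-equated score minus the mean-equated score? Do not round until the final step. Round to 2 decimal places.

0.26

Mean-equated: 26 + (25.3 − 24.6) = 26.70
Linear-equated: (5.8/4.9)(26 − 24.6) + 25.3 = 26.957
Difference = 26.957 − 26.70 = 0.26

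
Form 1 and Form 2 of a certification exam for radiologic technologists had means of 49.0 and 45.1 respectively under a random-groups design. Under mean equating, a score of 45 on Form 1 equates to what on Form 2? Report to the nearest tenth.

41.1

Mean equating: y = x + (M_Y − M_X) = 45 + (45.1 − 49.0) = 41.1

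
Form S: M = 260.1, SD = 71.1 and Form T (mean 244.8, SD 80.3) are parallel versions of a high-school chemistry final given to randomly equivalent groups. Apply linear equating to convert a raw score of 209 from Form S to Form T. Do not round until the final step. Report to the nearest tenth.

187.1

Linear equating: y = (SD_Y/SD_X)(x − M_X) + M_Y
y = (80.3/71.1)(209 − 260.1) + 244.8
y = 1.129395 × -51.1 + 244.8 = -57.7121 + 244.8 = 187.1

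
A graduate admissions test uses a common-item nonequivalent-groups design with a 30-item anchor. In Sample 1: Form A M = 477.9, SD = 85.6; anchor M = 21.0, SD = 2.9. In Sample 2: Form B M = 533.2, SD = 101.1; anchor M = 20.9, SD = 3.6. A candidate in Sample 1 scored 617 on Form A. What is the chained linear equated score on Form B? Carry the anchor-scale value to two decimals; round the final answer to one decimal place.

668.3

Form A → anchor (Sample 1): v = (2.9/85.6)(617 − 477.9) + 21.0 = 25.71
anchor → Form B (Sample 2): y = (101.1/3.6)(25.71 − 20.9) + 533.2 = 668.3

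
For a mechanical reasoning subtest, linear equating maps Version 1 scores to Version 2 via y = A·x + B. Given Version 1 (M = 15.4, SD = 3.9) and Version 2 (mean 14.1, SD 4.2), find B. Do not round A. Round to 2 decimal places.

A = SD_Y / SD_X = 4.2 / 3.9 = 1.076923
B = M_Y − A·M_X = 14.1 − 1.076923 × 15.4 = -2.48

-2.48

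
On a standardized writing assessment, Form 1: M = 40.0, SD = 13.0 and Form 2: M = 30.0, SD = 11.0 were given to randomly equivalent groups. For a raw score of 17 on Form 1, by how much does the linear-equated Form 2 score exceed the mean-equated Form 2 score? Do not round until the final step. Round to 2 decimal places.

3.54

Mean-equated: 17 + (30.0 − 40.0) = 7.00
Linear-equated: (11.0/13.0)(17 − 40.0) + 30.0 = 10.538
Difference = 10.538 − 7.00 = 3.54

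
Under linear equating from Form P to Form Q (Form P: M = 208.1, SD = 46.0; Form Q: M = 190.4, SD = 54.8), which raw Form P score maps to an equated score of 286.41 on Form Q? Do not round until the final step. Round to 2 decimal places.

Invert y = (SD_Y/SD_X)(x − M_X) + M_Y:
x = (SD_X/SD_Y)(y − M_Y) + M_X = (46.0/54.8)(286.41 − 190.4) + 208.1
x = 0.839416 × 96.010 + 208.1 = 288.69

288.69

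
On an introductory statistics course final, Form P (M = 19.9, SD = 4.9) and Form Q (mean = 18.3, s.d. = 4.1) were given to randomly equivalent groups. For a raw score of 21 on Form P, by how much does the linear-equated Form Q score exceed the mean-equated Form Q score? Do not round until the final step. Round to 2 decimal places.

Mean-equated: 21 + (18.3 − 19.9) = 19.40
Linear-equated: (4.1/4.9)(21 − 19.9) + 18.3 = 19.220
Difference = 19.220 − 19.40 = -0.18

-0.18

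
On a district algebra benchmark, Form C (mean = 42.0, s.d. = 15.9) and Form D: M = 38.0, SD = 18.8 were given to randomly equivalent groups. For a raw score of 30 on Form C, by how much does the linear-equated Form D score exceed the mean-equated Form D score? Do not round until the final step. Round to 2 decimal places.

-2.19

Mean-equated: 30 + (38.0 − 42.0) = 26.00
Linear-equated: (18.8/15.9)(30 − 42.0) + 38.0 = 23.811
Difference = 23.811 − 26.00 = -2.19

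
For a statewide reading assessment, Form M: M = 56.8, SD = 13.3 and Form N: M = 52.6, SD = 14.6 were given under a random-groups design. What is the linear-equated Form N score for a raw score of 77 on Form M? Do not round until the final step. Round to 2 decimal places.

Linear equating: y = (SD_Y/SD_X)(x − M_X) + M_Y
y = (14.6/13.3)(77 − 56.8) + 52.6
y = 1.097744 × 20.2 + 52.6 = 22.1744 + 52.6 = 74.77

74.77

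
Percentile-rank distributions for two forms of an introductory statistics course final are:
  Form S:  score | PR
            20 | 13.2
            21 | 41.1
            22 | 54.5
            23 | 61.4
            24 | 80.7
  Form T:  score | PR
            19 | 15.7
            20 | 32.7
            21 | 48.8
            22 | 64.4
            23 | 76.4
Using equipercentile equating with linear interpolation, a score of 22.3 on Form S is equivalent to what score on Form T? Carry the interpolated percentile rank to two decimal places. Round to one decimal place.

21.5

PR of 22.3 on Form S: 54.5 + (22.3 − 22)/(23 − 22) × (61.4 − 54.5) = 56.57
On Form T, PR 56.57 falls between score 21 (PR 48.8) and 22 (PR 64.4).
Interpolate: 21 + (56.57 − 48.8)/(64.4 − 48.8) × (22 − 21) = 21.5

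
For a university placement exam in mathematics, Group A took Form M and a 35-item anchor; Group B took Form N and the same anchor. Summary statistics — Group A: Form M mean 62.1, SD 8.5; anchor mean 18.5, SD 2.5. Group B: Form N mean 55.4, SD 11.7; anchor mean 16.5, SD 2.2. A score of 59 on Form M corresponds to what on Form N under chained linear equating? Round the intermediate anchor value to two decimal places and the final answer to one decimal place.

Form M → anchor (Group A): v = (2.5/8.5)(59 − 62.1) + 18.5 = 17.59
anchor → Form N (Group B): y = (11.7/2.2)(17.59 − 16.5) + 55.4 = 61.2

61.2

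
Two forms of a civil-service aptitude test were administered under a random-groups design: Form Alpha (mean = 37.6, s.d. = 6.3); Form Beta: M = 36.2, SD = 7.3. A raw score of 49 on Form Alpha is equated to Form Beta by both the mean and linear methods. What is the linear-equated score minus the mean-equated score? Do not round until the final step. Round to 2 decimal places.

Mean-equated: 49 + (36.2 − 37.6) = 47.60
Linear-equated: (7.3/6.3)(49 − 37.6) + 36.2 = 49.410
Difference = 49.410 − 47.60 = 1.81

1.81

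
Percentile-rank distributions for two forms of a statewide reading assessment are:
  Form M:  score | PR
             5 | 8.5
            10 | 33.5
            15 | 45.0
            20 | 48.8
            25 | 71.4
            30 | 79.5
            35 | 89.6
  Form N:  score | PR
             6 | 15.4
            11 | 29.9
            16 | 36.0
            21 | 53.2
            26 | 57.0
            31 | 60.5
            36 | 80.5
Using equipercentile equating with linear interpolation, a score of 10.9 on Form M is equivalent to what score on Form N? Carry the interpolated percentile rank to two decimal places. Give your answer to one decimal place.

15.6

PR of 10.9 on Form M: 33.5 + (10.9 − 10)/(15 − 10) × (45.0 − 33.5) = 35.57
On Form N, PR 35.57 falls between score 11 (PR 29.9) and 16 (PR 36.0).
Interpolate: 11 + (35.57 − 29.9)/(36.0 − 29.9) × (16 − 11) = 15.6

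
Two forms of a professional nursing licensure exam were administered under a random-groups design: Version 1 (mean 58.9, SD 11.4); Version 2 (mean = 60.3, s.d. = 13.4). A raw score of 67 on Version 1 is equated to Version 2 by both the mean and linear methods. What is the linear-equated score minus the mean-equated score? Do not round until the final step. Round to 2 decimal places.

Mean-equated: 67 + (60.3 − 58.9) = 68.40
Linear-equated: (13.4/11.4)(67 − 58.9) + 60.3 = 69.821
Difference = 69.821 − 68.40 = 1.42

1.42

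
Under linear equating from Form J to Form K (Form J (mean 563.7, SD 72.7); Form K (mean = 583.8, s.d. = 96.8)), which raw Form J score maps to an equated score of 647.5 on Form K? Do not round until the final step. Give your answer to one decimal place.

611.5

Invert y = (SD_Y/SD_X)(x − M_X) + M_Y:
x = (SD_X/SD_Y)(y − M_Y) + M_X = (72.7/96.8)(647.5 − 583.8) + 563.7
x = 0.751033 × 63.700 + 563.7 = 611.5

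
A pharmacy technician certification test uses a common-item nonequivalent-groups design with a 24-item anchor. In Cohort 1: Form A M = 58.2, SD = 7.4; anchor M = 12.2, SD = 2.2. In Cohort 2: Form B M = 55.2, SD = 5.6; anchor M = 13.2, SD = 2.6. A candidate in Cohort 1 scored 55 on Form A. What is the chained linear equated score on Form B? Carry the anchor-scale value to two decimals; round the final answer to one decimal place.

Form A → anchor (Cohort 1): v = (2.2/7.4)(55 − 58.2) + 12.2 = 11.25
anchor → Form B (Cohort 2): y = (5.6/2.6)(11.25 − 13.2) + 55.2 = 51.0

51.0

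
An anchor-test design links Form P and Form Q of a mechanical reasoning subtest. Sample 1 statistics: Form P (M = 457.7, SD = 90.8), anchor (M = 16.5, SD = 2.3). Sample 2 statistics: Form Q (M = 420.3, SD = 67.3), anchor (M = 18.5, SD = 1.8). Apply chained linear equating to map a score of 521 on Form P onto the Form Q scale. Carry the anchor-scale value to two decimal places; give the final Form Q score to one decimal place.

405.3

Form P → anchor (Sample 1): v = (2.3/90.8)(521 − 457.7) + 16.5 = 18.10
anchor → Form Q (Sample 2): y = (67.3/1.8)(18.10 − 18.5) + 420.3 = 405.3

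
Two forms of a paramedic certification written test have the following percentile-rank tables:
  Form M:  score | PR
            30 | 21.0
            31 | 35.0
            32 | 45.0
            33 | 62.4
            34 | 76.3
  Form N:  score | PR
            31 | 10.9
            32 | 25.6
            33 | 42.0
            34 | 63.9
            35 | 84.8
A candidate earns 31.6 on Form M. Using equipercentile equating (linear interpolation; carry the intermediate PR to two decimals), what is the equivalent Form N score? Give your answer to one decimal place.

PR of 31.6 on Form M: 35.0 + (31.6 − 31)/(32 − 31) × (45.0 − 35.0) = 41.00
On Form N, PR 41.00 falls between score 32 (PR 25.6) and 33 (PR 42.0).
Interpolate: 32 + (41.00 − 25.6)/(42.0 − 25.6) × (33 − 32) = 32.9

32.9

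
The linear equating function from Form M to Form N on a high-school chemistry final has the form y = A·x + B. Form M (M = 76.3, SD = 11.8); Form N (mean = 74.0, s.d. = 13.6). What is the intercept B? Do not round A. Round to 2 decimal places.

-13.94

A = SD_Y / SD_X = 13.6 / 11.8 = 1.152542
B = M_Y − A·M_X = 74.0 − 1.152542 × 76.3 = -13.94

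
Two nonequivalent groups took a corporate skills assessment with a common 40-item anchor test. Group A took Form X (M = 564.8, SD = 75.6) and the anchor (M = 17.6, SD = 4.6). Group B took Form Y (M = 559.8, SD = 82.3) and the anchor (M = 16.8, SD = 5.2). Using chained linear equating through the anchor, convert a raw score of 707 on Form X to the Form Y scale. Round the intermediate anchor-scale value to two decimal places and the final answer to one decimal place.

709.4

Form X → anchor (Group A): v = (4.6/75.6)(707 − 564.8) + 17.6 = 26.25
anchor → Form Y (Group B): y = (82.3/5.2)(26.25 − 16.8) + 559.8 = 709.4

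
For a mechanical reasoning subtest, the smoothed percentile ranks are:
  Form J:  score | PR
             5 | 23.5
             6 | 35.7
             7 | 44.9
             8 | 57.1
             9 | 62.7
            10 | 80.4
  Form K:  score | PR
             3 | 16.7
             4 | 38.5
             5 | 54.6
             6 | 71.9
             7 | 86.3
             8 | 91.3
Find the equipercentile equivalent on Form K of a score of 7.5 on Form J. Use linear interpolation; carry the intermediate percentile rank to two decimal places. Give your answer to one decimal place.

4.8

PR of 7.5 on Form J: 44.9 + (7.5 − 7)/(8 − 7) × (57.1 − 44.9) = 51.00
On Form K, PR 51.00 falls between score 4 (PR 38.5) and 5 (PR 54.6).
Interpolate: 4 + (51.00 − 38.5)/(54.6 − 38.5) × (5 − 4) = 4.8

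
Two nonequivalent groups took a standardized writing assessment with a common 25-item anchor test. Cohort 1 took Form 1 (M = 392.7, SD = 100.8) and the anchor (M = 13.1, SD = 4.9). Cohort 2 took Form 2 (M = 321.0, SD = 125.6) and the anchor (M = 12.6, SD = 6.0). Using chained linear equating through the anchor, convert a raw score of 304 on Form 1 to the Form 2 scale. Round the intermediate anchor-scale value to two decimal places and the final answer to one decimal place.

Form 1 → anchor (Cohort 1): v = (4.9/100.8)(304 − 392.7) + 13.1 = 8.79
anchor → Form 2 (Cohort 2): y = (125.6/6.0)(8.79 − 12.6) + 321.0 = 241.2

241.2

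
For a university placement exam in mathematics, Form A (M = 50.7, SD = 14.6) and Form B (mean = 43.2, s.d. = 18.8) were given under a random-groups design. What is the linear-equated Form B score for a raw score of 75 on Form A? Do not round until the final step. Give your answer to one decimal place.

Linear equating: y = (SD_Y/SD_X)(x − M_X) + M_Y
y = (18.8/14.6)(75 − 50.7) + 43.2
y = 1.287671 × 24.3 + 43.2 = 31.2904 + 43.2 = 74.5

74.5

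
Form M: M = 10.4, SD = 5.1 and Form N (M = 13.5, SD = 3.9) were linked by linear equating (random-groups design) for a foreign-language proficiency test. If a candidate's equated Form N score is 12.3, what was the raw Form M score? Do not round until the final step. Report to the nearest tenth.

Invert y = (SD_Y/SD_X)(x − M_X) + M_Y:
x = (SD_X/SD_Y)(y − M_Y) + M_X = (5.1/3.9)(12.3 − 13.5) + 10.4
x = 1.307692 × -1.200 + 10.4 = 8.8

8.8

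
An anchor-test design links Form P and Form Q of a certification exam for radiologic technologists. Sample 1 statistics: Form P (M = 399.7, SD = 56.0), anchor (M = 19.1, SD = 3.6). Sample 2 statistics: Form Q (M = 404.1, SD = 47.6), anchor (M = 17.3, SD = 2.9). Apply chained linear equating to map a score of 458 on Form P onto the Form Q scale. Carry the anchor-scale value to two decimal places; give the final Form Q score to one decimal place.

Form P → anchor (Sample 1): v = (3.6/56.0)(458 − 399.7) + 19.1 = 22.85
anchor → Form Q (Sample 2): y = (47.6/2.9)(22.85 − 17.3) + 404.1 = 495.2

495.2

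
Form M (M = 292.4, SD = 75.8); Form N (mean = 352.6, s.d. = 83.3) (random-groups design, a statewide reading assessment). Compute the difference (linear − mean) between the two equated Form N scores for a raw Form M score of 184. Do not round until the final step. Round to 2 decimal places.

Mean-equated: 184 + (352.6 − 292.4) = 244.20
Linear-equated: (83.3/75.8)(184 − 292.4) + 352.6 = 233.474
Difference = 233.474 − 244.20 = -10.73

-10.73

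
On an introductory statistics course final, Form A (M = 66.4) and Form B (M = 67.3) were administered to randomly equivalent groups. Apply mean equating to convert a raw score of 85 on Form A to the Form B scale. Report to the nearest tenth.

85.9

Mean equating: y = x + (M_Y − M_X) = 85 + (67.3 − 66.4) = 85.9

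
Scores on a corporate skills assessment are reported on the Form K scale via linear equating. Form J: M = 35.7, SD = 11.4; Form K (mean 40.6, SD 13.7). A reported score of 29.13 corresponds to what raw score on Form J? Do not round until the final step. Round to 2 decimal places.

Invert y = (SD_Y/SD_X)(x − M_X) + M_Y:
x = (SD_X/SD_Y)(y − M_Y) + M_X = (11.4/13.7)(29.13 − 40.6) + 35.7
x = 0.832117 × -11.470 + 35.7 = 26.16

26.16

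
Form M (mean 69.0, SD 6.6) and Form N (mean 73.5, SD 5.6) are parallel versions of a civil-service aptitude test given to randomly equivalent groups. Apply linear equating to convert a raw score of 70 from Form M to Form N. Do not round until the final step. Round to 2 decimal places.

Linear equating: y = (SD_Y/SD_X)(x − M_X) + M_Y
y = (5.6/6.6)(70 − 69.0) + 73.5
y = 0.848485 × 1.0 + 73.5 = 0.8485 + 73.5 = 74.35

74.35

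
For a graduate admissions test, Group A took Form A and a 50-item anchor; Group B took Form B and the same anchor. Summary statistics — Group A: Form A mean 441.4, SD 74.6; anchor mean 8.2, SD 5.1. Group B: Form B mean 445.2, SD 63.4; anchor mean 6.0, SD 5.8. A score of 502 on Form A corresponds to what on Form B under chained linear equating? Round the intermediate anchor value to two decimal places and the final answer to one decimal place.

514.5

Form A → anchor (Group A): v = (5.1/74.6)(502 − 441.4) + 8.2 = 12.34
anchor → Form B (Group B): y = (63.4/5.8)(12.34 − 6.0) + 445.2 = 514.5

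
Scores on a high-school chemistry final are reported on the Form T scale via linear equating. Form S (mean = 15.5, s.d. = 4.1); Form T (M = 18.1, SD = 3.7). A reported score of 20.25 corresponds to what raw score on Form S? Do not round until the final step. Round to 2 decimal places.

17.88

Invert y = (SD_Y/SD_X)(x − M_X) + M_Y:
x = (SD_X/SD_Y)(y − M_Y) + M_X = (4.1/3.7)(20.25 − 18.1) + 15.5
x = 1.108108 × 2.150 + 15.5 = 17.88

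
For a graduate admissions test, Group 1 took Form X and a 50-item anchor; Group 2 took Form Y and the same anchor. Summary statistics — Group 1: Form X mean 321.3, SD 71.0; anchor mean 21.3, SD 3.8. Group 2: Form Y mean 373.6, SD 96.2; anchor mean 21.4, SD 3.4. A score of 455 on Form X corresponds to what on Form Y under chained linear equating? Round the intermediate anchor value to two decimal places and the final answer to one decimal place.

Form X → anchor (Group 1): v = (3.8/71.0)(455 − 321.3) + 21.3 = 28.46
anchor → Form Y (Group 2): y = (96.2/3.4)(28.46 − 21.4) + 373.6 = 573.4

573.4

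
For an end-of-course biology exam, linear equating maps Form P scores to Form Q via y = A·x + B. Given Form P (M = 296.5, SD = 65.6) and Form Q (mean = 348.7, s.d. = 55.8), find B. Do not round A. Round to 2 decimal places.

A = SD_Y / SD_X = 55.8 / 65.6 = 0.850610
B = M_Y − A·M_X = 348.7 − 0.850610 × 296.5 = 96.49

96.49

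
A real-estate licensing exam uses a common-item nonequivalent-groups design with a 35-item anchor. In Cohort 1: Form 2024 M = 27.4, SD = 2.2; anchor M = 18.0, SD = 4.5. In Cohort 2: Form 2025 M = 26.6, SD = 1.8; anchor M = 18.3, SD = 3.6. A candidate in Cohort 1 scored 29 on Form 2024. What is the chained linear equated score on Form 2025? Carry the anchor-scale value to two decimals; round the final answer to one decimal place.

28.1

Form 2024 → anchor (Cohort 1): v = (4.5/2.2)(29 − 27.4) + 18.0 = 21.27
anchor → Form 2025 (Cohort 2): y = (1.8/3.6)(21.27 − 18.3) + 26.6 = 28.1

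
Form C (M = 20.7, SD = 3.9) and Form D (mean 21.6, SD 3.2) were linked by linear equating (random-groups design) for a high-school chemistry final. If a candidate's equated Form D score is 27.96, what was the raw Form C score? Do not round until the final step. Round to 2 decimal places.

28.45

Invert y = (SD_Y/SD_X)(x − M_X) + M_Y:
x = (SD_X/SD_Y)(y − M_Y) + M_X = (3.9/3.2)(27.96 − 21.6) + 20.7
x = 1.218750 × 6.360 + 20.7 = 28.45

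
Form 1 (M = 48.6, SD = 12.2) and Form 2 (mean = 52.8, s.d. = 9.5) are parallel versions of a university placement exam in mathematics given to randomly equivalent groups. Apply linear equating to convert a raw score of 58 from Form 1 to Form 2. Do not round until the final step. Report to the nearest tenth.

Linear equating: y = (SD_Y/SD_X)(x − M_X) + M_Y
y = (9.5/12.2)(58 − 48.6) + 52.8
y = 0.778689 × 9.4 + 52.8 = 7.3197 + 52.8 = 60.1

60.1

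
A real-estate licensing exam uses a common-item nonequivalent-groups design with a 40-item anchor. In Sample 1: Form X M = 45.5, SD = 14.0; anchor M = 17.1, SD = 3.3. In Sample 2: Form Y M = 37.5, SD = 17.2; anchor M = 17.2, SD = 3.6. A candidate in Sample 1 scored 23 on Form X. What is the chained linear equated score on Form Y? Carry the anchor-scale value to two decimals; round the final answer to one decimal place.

Form X → anchor (Sample 1): v = (3.3/14.0)(23 − 45.5) + 17.1 = 11.80
anchor → Form Y (Sample 2): y = (17.2/3.6)(11.80 − 17.2) + 37.5 = 11.7

11.7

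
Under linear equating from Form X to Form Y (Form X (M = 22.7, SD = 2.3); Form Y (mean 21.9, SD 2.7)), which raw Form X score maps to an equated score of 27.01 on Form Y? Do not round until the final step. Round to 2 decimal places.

Invert y = (SD_Y/SD_X)(x − M_X) + M_Y:
x = (SD_X/SD_Y)(y − M_Y) + M_X = (2.3/2.7)(27.01 − 21.9) + 22.7
x = 0.851852 × 5.110 + 22.7 = 27.05

27.05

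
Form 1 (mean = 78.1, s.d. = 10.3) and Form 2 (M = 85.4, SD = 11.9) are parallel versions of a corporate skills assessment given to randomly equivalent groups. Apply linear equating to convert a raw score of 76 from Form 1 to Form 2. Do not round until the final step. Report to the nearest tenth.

Linear equating: y = (SD_Y/SD_X)(x − M_X) + M_Y
y = (11.9/10.3)(76 − 78.1) + 85.4
y = 1.155340 × -2.1 + 85.4 = -2.4262 + 85.4 = 83.0

83.0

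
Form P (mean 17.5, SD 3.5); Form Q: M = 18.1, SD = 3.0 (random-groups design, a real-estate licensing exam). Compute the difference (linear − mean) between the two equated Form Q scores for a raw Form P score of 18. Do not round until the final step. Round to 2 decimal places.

Mean-equated: 18 + (18.1 − 17.5) = 18.60
Linear-equated: (3.0/3.5)(18 − 17.5) + 18.1 = 18.529
Difference = 18.529 − 18.60 = -0.07

-0.07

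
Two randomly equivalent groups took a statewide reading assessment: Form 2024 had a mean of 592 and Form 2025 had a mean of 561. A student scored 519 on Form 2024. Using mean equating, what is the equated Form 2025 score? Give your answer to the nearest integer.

488

Mean equating: y = x + (M_Y − M_X) = 519 + (561 − 592) = 488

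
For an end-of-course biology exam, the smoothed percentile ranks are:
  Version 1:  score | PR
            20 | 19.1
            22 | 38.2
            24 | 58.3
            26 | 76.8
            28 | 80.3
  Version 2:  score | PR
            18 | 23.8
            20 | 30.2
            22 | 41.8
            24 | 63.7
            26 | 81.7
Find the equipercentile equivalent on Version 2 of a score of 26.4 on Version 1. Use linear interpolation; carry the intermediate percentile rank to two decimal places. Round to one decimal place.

PR of 26.4 on Version 1: 76.8 + (26.4 − 26)/(28 − 26) × (80.3 − 76.8) = 77.50
On Version 2, PR 77.50 falls between score 24 (PR 63.7) and 26 (PR 81.7).
Interpolate: 24 + (77.50 − 63.7)/(81.7 − 63.7) × (26 − 24) = 25.5

25.5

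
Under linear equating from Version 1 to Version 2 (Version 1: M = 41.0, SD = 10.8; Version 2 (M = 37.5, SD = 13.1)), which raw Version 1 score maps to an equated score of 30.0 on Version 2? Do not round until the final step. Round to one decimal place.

34.8

Invert y = (SD_Y/SD_X)(x − M_X) + M_Y:
x = (SD_X/SD_Y)(y − M_Y) + M_X = (10.8/13.1)(30.0 − 37.5) + 41.0
x = 0.824427 × -7.500 + 41.0 = 34.8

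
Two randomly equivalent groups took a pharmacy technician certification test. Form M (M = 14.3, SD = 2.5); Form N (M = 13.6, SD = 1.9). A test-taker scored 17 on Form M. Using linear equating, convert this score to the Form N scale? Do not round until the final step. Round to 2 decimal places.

15.65

Linear equating: y = (SD_Y/SD_X)(x − M_X) + M_Y
y = (1.9/2.5)(17 − 14.3) + 13.6
y = 0.760000 × 2.7 + 13.6 = 2.0520 + 13.6 = 15.65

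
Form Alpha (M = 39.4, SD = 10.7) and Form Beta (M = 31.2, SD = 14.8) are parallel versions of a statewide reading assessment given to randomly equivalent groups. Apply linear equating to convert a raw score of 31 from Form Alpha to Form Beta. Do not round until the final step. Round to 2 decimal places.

Linear equating: y = (SD_Y/SD_X)(x − M_X) + M_Y
y = (14.8/10.7)(31 − 39.4) + 31.2
y = 1.383178 × -8.4 + 31.2 = -11.6187 + 31.2 = 19.58

19.58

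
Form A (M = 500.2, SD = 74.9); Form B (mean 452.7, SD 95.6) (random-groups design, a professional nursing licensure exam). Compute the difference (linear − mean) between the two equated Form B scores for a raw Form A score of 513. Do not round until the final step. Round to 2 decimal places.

Mean-equated: 513 + (452.7 − 500.2) = 465.50
Linear-equated: (95.6/74.9)(513 − 500.2) + 452.7 = 469.038
Difference = 469.038 − 465.50 = 3.54

3.54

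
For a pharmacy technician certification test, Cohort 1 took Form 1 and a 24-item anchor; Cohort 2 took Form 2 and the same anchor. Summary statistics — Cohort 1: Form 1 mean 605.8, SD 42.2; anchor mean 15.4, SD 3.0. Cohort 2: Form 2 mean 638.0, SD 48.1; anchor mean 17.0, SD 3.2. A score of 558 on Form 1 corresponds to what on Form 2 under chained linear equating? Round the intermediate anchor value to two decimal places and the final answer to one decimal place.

562.8

Form 1 → anchor (Cohort 1): v = (3.0/42.2)(558 − 605.8) + 15.4 = 12.00
anchor → Form 2 (Cohort 2): y = (48.1/3.2)(12.00 − 17.0) + 638.0 = 562.8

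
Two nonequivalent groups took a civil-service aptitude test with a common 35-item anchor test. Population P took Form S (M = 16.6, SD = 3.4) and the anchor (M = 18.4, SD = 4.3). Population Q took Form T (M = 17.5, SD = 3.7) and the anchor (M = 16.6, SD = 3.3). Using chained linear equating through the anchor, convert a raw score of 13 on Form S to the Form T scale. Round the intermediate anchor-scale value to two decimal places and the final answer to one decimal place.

14.4

Form S → anchor (Population P): v = (4.3/3.4)(13 − 16.6) + 18.4 = 13.85
anchor → Form T (Population Q): y = (3.7/3.3)(13.85 − 16.6) + 17.5 = 14.4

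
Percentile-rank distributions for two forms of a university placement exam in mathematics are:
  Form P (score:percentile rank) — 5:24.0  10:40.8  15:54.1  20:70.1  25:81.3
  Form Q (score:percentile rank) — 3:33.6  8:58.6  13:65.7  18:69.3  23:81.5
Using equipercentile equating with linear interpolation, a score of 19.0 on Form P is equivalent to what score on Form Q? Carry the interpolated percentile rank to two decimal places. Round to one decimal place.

PR of 19.0 on Form P: 54.1 + (19.0 − 15)/(20 − 15) × (70.1 − 54.1) = 66.90
On Form Q, PR 66.90 falls between score 13 (PR 65.7) and 18 (PR 69.3).
Interpolate: 13 + (66.90 − 65.7)/(69.3 − 65.7) × (18 − 13) = 14.7

14.7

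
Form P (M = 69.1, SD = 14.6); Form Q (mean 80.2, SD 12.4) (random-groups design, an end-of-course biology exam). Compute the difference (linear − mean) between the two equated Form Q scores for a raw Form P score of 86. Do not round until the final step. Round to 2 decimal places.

Mean-equated: 86 + (80.2 − 69.1) = 97.10
Linear-equated: (12.4/14.6)(86 − 69.1) + 80.2 = 94.553
Difference = 94.553 − 97.10 = -2.55

-2.55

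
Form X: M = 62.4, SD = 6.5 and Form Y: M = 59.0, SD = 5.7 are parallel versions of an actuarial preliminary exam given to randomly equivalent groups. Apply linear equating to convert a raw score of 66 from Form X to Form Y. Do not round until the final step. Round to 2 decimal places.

Linear equating: y = (SD_Y/SD_X)(x − M_X) + M_Y
y = (5.7/6.5)(66 − 62.4) + 59.0
y = 0.876923 × 3.6 + 59.0 = 3.1569 + 59.0 = 62.16

62.16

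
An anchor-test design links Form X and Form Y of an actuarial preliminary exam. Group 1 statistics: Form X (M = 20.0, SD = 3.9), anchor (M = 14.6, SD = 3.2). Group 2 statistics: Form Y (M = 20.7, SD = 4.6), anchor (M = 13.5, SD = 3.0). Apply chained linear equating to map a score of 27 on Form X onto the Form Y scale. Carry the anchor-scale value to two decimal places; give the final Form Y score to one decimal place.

Form X → anchor (Group 1): v = (3.2/3.9)(27 − 20.0) + 14.6 = 20.34
anchor → Form Y (Group 2): y = (4.6/3.0)(20.34 − 13.5) + 20.7 = 31.2

31.2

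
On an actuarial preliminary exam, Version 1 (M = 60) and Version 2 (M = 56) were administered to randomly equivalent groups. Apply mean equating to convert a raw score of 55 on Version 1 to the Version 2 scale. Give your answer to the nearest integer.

Mean equating: y = x + (M_Y − M_X) = 55 + (56 − 60) = 51

51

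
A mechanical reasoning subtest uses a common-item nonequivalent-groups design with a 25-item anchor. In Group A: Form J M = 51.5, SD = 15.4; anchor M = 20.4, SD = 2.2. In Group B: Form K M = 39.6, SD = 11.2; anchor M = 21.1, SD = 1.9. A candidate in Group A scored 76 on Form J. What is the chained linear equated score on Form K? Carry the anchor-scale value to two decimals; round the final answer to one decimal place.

Form J → anchor (Group A): v = (2.2/15.4)(76 − 51.5) + 20.4 = 23.90
anchor → Form K (Group B): y = (11.2/1.9)(23.90 − 21.1) + 39.6 = 56.1

56.1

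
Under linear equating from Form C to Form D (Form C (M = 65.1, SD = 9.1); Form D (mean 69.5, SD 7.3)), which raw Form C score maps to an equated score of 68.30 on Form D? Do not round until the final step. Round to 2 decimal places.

63.60

Invert y = (SD_Y/SD_X)(x − M_X) + M_Y:
x = (SD_X/SD_Y)(y − M_Y) + M_X = (9.1/7.3)(68.30 − 69.5) + 65.1
x = 1.246575 × -1.200 + 65.1 = 63.60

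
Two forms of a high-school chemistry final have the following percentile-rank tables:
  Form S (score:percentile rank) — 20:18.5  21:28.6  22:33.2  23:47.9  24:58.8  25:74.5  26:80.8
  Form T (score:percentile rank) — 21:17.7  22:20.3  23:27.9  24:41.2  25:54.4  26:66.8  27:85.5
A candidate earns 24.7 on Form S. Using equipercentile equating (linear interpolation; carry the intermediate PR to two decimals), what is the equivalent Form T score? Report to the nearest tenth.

26.2

PR of 24.7 on Form S: 58.8 + (24.7 − 24)/(25 − 24) × (74.5 − 58.8) = 69.79
On Form T, PR 69.79 falls between score 26 (PR 66.8) and 27 (PR 85.5).
Interpolate: 26 + (69.79 − 66.8)/(85.5 − 66.8) × (27 − 26) = 26.2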